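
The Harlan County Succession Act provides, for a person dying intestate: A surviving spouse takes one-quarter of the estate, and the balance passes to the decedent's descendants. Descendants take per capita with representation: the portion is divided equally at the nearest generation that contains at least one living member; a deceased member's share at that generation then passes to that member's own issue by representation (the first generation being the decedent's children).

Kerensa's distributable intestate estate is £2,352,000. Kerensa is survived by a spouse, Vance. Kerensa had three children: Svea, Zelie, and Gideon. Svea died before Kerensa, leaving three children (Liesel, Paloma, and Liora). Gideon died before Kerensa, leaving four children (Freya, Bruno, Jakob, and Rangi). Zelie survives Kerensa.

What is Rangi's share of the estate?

Vance takes one-quarter of £2,352,000 = £588,000. The remaining £1,764,000 passes to the descendants.
The descendants' portion (£1,764,000) is divided into 3 shares of £588,000: Zelie takes £588,000; Svea's £588,000 share passes to Svea's issue; Gideon's £588,000 share passes to Gideon's issue.
Svea's share (£588,000) is divided into 3 shares of £196,000: Liesel, Paloma, and Liora each take £196,000.
Gideon's share (£588,000) is divided into 4 shares of £147,000: Freya, Bruno, Jakob, and Rangi each take £147,000.

Rangi receives £147,000.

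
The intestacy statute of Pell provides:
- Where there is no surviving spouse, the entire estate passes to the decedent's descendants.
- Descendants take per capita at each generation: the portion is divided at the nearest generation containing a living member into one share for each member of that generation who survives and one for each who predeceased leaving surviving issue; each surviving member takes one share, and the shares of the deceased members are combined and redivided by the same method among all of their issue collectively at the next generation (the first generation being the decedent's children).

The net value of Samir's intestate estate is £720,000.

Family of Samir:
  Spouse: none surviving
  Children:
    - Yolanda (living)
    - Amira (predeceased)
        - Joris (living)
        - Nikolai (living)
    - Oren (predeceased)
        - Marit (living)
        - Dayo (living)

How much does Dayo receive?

Dayo receives £120,000.

The entire £720,000 passes to the descendants.
That amount (£720,000) is divided at the children's generation into 3 shares of £240,000. Yolanda takes £240,000. The 2 shares of the deceased (Amira and Oren) are combined into a pool of £480,000.
That pool (£480,000) is divided at the grandchildren's generation equally among Joris, Nikolai, Marit, and Dayo: £120,000 each.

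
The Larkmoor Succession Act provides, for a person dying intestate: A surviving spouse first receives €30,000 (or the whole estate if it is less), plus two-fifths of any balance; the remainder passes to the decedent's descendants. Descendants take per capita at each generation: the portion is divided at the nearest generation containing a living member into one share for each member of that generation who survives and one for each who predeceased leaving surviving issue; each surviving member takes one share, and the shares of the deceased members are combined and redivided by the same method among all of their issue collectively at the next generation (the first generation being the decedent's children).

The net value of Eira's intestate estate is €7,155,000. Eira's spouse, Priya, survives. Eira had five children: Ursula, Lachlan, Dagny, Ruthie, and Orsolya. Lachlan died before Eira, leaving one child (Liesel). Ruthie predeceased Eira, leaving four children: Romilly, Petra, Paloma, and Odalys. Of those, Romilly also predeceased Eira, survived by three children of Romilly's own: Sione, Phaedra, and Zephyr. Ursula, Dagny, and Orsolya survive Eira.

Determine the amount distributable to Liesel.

Liesel receives €342,000.

Priya first takes €30,000, leaving a balance of €7,125,000. Priya then takes two-fifths of the balance (€2,850,000), for a total of €2,880,000. The remaining €4,275,000 passes to the descendants.
The descendants' portion (€4,275,000) is divided at the children's generation into 5 shares of €855,000. Ursula, Dagny, and Orsolya each take €855,000. The 2 shares of the deceased (Lachlan and Ruthie) are combined into a pool of €1,710,000.
That pool (€1,710,000) is divided at the grandchildren's generation into 5 shares of €342,000. Liesel, Petra, Paloma, and Odalys each take €342,000. The remaining share for the deceased Romilly (€342,000) is carried to the next generation.
That pool (€342,000) is divided at the great-grandchildren's generation equally among Sione, Phaedra, and Zephyr: €114,000 each.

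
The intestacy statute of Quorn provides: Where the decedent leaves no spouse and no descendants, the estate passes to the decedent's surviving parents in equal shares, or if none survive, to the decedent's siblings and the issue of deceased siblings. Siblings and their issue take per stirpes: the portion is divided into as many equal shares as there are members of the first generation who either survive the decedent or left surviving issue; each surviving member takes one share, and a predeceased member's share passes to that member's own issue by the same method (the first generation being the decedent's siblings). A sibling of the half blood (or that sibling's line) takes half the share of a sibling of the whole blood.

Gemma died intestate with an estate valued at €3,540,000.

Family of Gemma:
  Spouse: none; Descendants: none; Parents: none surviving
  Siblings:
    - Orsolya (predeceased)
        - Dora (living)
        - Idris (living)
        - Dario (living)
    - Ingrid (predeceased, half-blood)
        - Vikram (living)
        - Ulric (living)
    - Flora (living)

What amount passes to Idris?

Idris receives €472,000.

The entire €3,540,000 passes to the siblings and their issue.
Counting each half-blood sibling's line as half a unit, there are 5/2 units in €3,540,000, so one unit is €1,416,000. Whole-blood lines (Orsolya and Flora) take €1,416,000 each; half-blood lines (Ingrid) take €708,000 each.
Orsolya's share (€1,416,000) is divided into 3 shares of €472,000: Dora, Idris, and Dario each take €472,000.
Ingrid's share (€708,000) is divided into 2 shares of €354,000: Vikram and Ulric each take €354,000.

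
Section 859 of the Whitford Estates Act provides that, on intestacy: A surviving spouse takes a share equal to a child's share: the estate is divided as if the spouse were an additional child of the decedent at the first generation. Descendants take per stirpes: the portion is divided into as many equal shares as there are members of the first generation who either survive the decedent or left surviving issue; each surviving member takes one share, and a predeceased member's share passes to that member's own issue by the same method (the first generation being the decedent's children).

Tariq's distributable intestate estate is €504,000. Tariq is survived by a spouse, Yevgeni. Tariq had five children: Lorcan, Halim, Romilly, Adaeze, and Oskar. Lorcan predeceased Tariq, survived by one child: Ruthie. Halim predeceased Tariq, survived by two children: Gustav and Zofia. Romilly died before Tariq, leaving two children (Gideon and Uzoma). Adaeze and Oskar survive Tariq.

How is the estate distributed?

The spouse counts as an additional share at the children's level, so there are 6 primary shares of €84,000. Yevgeni takes one such share (€84,000).
The children's combined portion (€420,000) is divided into 5 shares of €84,000: Adaeze and Oskar each take €84,000; Lorcan's €84,000 share passes to Lorcan's issue; Halim's €84,000 share passes to Halim's issue; Romilly's €84,000 share passes to Romilly's issue.
Lorcan's share (€84,000) passes entirely to Ruthie.
Halim's share (€84,000) is divided into 2 shares of €42,000: Gustav and Zofia each take €42,000.
Romilly's share (€84,000) is divided into 2 shares of €42,000: Gideon and Uzoma each take €42,000.

Yevgeni: €84,000; Ruthie: €84,000; Gustav: €42,000; Zofia: €42,000; Gideon: €42,000; Uzoma: €42,000; Adaeze: €84,000; Oskar: €84,000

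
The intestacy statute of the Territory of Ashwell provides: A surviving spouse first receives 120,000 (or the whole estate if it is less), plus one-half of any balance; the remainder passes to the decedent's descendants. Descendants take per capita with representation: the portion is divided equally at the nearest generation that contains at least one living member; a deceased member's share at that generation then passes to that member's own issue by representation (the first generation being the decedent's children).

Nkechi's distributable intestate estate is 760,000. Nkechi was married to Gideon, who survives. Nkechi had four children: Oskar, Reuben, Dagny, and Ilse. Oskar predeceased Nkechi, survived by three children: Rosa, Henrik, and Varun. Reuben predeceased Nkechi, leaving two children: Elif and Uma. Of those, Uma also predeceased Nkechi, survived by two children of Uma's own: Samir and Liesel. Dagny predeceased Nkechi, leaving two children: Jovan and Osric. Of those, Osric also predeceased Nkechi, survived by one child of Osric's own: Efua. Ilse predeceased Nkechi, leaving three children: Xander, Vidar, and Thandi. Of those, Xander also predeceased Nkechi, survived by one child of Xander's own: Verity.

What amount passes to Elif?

Gideon first takes 120,000, leaving a balance of 640,000. Gideon then takes one-half of the balance (320,000), for a total of 440,000. The remaining 320,000 passes to the descendants.
No child survives, so the initial division is made at the grandchildren's generation.
The descendants' portion (320,000) is divided into 10 shares of 32,000: Rosa, Henrik, Varun, Elif, Jovan, Vidar, and Thandi each take 32,000; Uma's 32,000 share passes to Uma's issue; Osric's 32,000 share passes to Osric's issue; Xander's 32,000 share passes to Xander's issue.
Uma's share (32,000) is divided into 2 shares of 16,000: Samir and Liesel each take 16,000.
Osric's share (32,000) passes entirely to Efua.
Xander's share (32,000) passes entirely to Verity.

Elif receives 32,000.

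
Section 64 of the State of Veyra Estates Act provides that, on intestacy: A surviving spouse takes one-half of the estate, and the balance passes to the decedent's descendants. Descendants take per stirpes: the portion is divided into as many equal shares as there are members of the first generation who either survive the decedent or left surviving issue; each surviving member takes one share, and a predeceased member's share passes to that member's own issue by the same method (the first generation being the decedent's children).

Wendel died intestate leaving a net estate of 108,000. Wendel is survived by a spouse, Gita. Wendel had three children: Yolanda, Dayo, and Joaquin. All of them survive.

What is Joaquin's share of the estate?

Joaquin receives 18,000.

Gita takes one-half of 108,000 = 54,000. The remaining 54,000 passes to the descendants.
The descendants' portion (54,000) is divided into 3 shares of 18,000: Yolanda, Dayo, and Joaquin each take 18,000.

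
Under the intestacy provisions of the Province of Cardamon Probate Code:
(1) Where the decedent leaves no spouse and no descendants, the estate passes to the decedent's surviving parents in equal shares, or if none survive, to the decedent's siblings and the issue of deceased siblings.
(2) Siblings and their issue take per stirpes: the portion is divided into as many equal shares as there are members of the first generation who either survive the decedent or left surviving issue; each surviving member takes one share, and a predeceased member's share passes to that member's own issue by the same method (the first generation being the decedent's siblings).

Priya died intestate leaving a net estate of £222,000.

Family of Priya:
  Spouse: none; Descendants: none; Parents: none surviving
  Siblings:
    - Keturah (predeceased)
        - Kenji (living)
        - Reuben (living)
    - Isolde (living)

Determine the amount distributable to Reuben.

The entire £222,000 passes to the siblings and their issue.
That amount (£222,000) is divided into 2 shares of £111,000: Isolde takes £111,000; Keturah's £111,000 share passes to Keturah's issue.
Keturah's share (£111,000) is divided into 2 shares of £55,500: Kenji and Reuben each take £55,500.

Reuben receives £55,500.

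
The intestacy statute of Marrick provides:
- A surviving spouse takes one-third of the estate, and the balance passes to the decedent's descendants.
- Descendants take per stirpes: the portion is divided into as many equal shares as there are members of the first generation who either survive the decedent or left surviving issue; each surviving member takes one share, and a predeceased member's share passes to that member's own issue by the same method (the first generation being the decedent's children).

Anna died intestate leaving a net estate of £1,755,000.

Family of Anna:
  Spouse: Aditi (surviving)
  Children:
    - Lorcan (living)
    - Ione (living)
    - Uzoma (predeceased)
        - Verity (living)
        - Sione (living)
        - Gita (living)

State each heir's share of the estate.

Aditi takes one-third of £1,755,000 = £585,000. The remaining £1,170,000 passes to the descendants.
The descendants' portion (£1,170,000) is divided into 3 shares of £390,000: Lorcan and Ione each take £390,000; Uzoma's £390,000 share passes to Uzoma's issue.
Uzoma's share (£390,000) is divided into 3 shares of £130,000: Verity, Sione, and Gita each take £130,000.

Aditi: £585,000; Lorcan: £390,000; Ione: £390,000; Verity: £130,000; Sione: £130,000; Gita: £130,000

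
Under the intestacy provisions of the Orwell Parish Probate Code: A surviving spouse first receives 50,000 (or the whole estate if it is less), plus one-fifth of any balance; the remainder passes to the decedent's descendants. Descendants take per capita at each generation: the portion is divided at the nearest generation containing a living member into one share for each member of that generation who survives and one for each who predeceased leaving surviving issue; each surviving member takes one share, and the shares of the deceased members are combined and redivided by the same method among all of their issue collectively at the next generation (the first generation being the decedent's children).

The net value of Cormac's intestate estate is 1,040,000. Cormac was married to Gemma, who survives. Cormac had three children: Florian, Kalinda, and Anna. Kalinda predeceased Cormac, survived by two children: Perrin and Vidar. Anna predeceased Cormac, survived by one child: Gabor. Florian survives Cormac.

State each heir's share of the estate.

Gemma first takes 50,000, leaving a balance of 990,000. Gemma then takes one-fifth of the balance (198,000), for a total of 248,000. The remaining 792,000 passes to the descendants.
The descendants' portion (792,000) is divided at the children's generation into 3 shares of 264,000. Florian takes 264,000. The 2 shares of the deceased (Kalinda and Anna) are combined into a pool of 528,000.
That pool (528,000) is divided at the grandchildren's generation equally among Perrin, Vidar, and Gabor: 176,000 each.

Gemma: 248,000; Florian: 264,000; Perrin: 176,000; Vidar: 176,000; Gabor: 176,000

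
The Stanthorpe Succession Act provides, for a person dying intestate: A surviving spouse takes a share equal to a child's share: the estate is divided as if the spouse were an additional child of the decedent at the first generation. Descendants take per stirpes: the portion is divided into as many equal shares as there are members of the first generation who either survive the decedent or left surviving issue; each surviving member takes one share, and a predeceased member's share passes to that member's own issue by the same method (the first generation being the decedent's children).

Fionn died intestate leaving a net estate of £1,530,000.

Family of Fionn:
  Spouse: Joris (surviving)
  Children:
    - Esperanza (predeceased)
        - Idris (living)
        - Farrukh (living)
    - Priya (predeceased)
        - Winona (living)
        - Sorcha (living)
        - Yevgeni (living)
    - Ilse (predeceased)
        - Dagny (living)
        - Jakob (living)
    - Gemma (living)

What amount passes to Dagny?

Dagny receives £153,000.

The spouse counts as an additional share at the children's level, so there are 5 primary shares of £306,000. Joris takes one such share (£306,000).
The children's combined portion (£1,224,000) is divided into 4 shares of £306,000: Gemma takes £306,000; Esperanza's £306,000 share passes to Esperanza's issue; Priya's £306,000 share passes to Priya's issue; Ilse's £306,000 share passes to Ilse's issue.
Esperanza's share (£306,000) is divided into 2 shares of £153,000: Idris and Farrukh each take £153,000.
Priya's share (£306,000) is divided into 3 shares of £102,000: Winona, Sorcha, and Yevgeni each take £102,000.
Ilse's share (£306,000) is divided into 2 shares of £153,000: Dagny and Jakob each take £153,000.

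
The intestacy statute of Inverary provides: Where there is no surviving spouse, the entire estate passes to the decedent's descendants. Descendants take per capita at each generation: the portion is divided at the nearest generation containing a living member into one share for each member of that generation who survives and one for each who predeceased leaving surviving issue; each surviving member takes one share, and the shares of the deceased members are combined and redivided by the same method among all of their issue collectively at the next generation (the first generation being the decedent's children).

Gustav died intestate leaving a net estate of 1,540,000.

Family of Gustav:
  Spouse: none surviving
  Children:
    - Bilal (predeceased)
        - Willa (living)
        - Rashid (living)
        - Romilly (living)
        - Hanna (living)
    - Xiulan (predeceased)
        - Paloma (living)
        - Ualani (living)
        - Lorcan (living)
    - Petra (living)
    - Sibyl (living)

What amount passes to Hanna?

The entire 1,540,000 passes to the descendants.
That amount (1,540,000) is divided at the children's generation into 4 shares of 385,000. Petra and Sibyl each take 385,000. The 2 shares of the deceased (Bilal and Xiulan) are combined into a pool of 770,000.
That pool (770,000) is divided at the grandchildren's generation equally among Willa, Rashid, Romilly, Hanna, Paloma, Ualani, and Lorcan: 110,000 each.

Hanna receives 110,000.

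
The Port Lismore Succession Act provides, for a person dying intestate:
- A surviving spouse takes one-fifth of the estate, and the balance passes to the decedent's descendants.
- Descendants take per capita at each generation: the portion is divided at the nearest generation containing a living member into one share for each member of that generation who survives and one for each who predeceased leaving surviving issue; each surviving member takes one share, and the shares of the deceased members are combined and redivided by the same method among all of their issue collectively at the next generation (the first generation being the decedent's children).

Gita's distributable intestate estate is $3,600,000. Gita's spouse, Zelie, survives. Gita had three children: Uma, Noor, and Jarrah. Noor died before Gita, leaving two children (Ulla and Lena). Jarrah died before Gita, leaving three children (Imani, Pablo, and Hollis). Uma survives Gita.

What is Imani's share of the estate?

Zelie takes one-fifth of $3,600,000 = $720,000. The remaining $2,880,000 passes to the descendants.
The descendants' portion ($2,880,000) is divided at the children's generation into 3 shares of $960,000. Uma takes $960,000. The 2 shares of the deceased (Noor and Jarrah) are combined into a pool of $1,920,000.
That pool ($1,920,000) is divided at the grandchildren's generation equally among Ulla, Lena, Imani, Pablo, and Hollis: $384,000 each.

Imani receives $384,000.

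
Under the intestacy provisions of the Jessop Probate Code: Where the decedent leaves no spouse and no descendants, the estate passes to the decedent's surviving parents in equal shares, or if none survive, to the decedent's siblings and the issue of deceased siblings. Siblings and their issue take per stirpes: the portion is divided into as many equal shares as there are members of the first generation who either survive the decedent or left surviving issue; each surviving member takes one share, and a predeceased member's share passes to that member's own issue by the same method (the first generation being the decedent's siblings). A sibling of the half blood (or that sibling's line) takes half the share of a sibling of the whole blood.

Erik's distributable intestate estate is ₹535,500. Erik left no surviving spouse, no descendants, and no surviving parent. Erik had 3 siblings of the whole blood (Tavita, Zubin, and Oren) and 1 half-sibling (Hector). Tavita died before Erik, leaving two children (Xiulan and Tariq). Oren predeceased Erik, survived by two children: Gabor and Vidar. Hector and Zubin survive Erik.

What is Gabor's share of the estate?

Gabor receives ₹76,500.

The entire ₹535,500 passes to the siblings and their issue.
Counting each half-blood sibling's line as half a unit, there are 7/2 units in ₹535,500, so one unit is ₹153,000. Whole-blood lines (Tavita, Zubin, and Oren) take ₹153,000 each; half-blood lines (Hector) take ₹76,500 each.
Tavita's share (₹153,000) is divided into 2 shares of ₹76,500: Xiulan and Tariq each take ₹76,500.
Oren's share (₹153,000) is divided into 2 shares of ₹76,500: Gabor and Vidar each take ₹76,500.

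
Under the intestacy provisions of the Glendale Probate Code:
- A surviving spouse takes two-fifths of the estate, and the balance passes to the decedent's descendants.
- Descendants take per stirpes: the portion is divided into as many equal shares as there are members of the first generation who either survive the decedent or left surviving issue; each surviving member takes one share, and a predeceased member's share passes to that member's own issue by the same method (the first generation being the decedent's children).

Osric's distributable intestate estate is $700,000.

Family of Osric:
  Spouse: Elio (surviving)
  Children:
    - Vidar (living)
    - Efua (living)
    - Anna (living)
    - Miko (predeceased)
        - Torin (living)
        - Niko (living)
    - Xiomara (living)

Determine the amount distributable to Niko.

Niko receives $42,000.

Elio takes two-fifths of $700,000 = $280,000. The remaining $420,000 passes to the descendants.
The descendants' portion ($420,000) is divided into 5 shares of $84,000: Vidar, Efua, Anna, and Xiomara each take $84,000; Miko's $84,000 share passes to Miko's issue.
Miko's share ($84,000) is divided into 2 shares of $42,000: Torin and Niko each take $42,000.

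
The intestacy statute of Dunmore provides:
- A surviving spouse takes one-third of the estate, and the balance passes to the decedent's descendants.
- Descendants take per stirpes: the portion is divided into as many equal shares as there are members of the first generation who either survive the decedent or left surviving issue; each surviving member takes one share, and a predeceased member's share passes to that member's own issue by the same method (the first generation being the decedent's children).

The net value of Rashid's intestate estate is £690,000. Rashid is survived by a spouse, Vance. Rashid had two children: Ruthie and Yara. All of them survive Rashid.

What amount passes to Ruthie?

Vance takes one-third of £690,000 = £230,000. The remaining £460,000 passes to the descendants.
The descendants' portion (£460,000) is divided into 2 shares of £230,000: Ruthie and Yara each take £230,000.

Ruthie receives £230,000.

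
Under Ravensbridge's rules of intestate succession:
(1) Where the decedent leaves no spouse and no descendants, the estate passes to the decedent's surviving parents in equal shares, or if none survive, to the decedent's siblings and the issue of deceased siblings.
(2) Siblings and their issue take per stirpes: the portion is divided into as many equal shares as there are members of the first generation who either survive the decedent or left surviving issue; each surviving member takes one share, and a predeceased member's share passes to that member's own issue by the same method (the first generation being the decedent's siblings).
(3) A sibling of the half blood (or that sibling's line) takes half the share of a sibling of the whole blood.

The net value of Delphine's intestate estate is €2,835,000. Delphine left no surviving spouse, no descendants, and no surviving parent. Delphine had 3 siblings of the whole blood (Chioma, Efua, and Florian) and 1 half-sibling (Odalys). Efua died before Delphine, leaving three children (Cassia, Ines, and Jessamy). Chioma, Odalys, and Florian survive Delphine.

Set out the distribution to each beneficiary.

The entire €2,835,000 passes to the siblings and their issue.
Counting each half-blood sibling's line as half a unit, there are 7/2 units in €2,835,000, so one unit is €810,000. Whole-blood lines (Chioma, Efua, and Florian) take €810,000 each; half-blood lines (Odalys) take €405,000 each.
Efua's share (€810,000) is divided into 3 shares of €270,000: Cassia, Ines, and Jessamy each take €270,000.

Chioma: €810,000; Cassia: €270,000; Ines: €270,000; Jessamy: €270,000; Odalys: €405,000; Florian: €810,000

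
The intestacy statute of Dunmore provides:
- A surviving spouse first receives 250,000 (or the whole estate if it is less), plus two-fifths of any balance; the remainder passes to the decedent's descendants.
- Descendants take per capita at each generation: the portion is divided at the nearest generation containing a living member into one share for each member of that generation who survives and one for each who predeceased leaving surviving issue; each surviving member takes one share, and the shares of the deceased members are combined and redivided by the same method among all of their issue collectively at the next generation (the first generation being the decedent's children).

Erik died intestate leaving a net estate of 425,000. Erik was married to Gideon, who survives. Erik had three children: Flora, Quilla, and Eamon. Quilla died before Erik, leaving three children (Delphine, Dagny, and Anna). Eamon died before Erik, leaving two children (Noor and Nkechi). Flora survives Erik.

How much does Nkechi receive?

Nkechi receives 14,000.

Gideon first takes 250,000, leaving a balance of 175,000. Gideon then takes two-fifths of the balance (70,000), for a total of 320,000. The remaining 105,000 passes to the descendants.
The descendants' portion (105,000) is divided at the children's generation into 3 shares of 35,000. Flora takes 35,000. The 2 shares of the deceased (Quilla and Eamon) are combined into a pool of 70,000.
That pool (70,000) is divided at the grandchildren's generation equally among Delphine, Dagny, Anna, Noor, and Nkechi: 14,000 each.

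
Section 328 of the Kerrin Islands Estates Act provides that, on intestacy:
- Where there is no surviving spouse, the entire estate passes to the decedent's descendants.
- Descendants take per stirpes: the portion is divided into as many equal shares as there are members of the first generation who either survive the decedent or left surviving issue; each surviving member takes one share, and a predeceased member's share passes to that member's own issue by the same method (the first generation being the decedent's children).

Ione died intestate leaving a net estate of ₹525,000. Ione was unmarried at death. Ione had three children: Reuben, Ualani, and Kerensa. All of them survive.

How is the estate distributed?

The entire ₹525,000 passes to the descendants.
That amount (₹525,000) is divided into 3 shares of ₹175,000: Reuben, Ualani, and Kerensa each take ₹175,000.

Reuben: ₹175,000; Ualani: ₹175,000; Kerensa: ₹175,000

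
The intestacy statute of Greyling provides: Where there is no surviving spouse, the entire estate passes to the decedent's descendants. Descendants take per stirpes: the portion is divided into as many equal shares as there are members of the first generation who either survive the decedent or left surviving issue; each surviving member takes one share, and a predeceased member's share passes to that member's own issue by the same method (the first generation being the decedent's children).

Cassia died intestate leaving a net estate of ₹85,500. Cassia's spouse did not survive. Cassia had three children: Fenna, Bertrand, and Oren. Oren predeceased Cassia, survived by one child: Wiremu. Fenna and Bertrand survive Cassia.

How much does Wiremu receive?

The entire ₹85,500 passes to the descendants.
That amount (₹85,500) is divided into 3 shares of ₹28,500: Fenna and Bertrand each take ₹28,500; Oren's ₹28,500 share passes to Oren's issue.
Oren's share (₹28,500) passes entirely to Wiremu.

Wiremu receives ₹28,500.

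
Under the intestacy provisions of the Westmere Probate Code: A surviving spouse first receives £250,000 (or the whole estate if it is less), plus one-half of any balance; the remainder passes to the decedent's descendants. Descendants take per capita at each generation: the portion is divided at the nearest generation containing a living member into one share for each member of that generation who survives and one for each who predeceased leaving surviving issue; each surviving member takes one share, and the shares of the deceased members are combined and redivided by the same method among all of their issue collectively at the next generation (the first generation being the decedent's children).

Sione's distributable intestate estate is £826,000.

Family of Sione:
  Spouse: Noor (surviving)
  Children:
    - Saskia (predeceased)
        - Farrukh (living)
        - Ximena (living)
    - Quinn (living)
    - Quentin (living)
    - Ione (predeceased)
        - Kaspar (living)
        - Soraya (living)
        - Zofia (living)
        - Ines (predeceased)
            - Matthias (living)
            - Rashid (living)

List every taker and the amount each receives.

Noor first takes £250,000, leaving a balance of £576,000. Noor then takes one-half of the balance (£288,000), for a total of £538,000. The remaining £288,000 passes to the descendants.
The descendants' portion (£288,000) is divided at the children's generation into 4 shares of £72,000. Quinn and Quentin each take £72,000. The 2 shares of the deceased (Saskia and Ione) are combined into a pool of £144,000.
That pool (£144,000) is divided at the grandchildren's generation into 6 shares of £24,000. Farrukh, Ximena, Kaspar, Soraya, and Zofia each take £24,000. The remaining share for the deceased Ines (£24,000) is carried to the next generation.
That pool (£24,000) is divided at the great-grandchildren's generation equally among Matthias and Rashid: £12,000 each.

Noor: £538,000; Farrukh: £24,000; Ximena: £24,000; Quinn: £72,000; Quentin: £72,000; Kaspar: £24,000; Soraya: £24,000; Zofia: £24,000; Matthias: £12,000; Rashid: £12,000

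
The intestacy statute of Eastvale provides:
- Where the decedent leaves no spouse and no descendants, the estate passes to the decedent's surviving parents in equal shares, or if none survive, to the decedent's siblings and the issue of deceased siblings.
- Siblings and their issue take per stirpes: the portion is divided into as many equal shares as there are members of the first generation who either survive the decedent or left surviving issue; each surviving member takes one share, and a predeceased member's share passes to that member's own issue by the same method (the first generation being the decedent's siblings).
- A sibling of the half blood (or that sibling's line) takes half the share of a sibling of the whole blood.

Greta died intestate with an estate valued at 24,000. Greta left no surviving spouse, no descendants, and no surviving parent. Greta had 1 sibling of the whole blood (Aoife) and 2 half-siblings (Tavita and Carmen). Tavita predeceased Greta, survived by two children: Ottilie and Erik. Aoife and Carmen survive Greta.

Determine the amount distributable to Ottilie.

Ottilie receives 3,000.

The entire 24,000 passes to the siblings and their issue.
Counting each half-blood sibling's line as half a unit, there are 2 units in 24,000, so one unit is 12,000. Whole-blood lines (Aoife) take 12,000 each; half-blood lines (Tavita and Carmen) take 6,000 each.
Tavita's share (6,000) is divided into 2 shares of 3,000: Ottilie and Erik each take 3,000.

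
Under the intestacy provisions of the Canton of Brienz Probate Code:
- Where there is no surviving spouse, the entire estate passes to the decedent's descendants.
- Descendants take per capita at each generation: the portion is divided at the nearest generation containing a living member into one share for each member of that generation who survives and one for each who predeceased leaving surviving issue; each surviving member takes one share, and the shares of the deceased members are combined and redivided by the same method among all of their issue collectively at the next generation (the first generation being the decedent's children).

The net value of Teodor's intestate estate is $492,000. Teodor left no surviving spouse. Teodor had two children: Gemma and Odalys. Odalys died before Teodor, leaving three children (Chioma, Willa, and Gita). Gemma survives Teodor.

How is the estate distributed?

Gemma: $246,000; Chioma: $82,000; Willa: $82,000; Gita: $82,000

The entire $492,000 passes to the descendants.
That amount ($492,000) is divided at the children's generation into 2 shares of $246,000. Gemma takes $246,000. The remaining share for the deceased Odalys ($246,000) is carried to the next generation.
That pool ($246,000) is divided at the grandchildren's generation equally among Chioma, Willa, and Gita: $82,000 each.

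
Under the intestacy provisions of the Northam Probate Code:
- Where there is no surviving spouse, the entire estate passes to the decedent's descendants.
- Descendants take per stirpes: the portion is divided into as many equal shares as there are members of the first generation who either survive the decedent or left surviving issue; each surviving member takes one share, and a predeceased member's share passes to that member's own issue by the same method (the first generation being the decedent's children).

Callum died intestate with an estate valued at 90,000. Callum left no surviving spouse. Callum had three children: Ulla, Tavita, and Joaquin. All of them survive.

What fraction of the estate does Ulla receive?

The entire 90,000 passes to the descendants.
That amount (90,000) is divided into 3 shares of 30,000: Ulla, Tavita, and Joaquin each take 30,000.

Ulla receives 1/3 of the estate.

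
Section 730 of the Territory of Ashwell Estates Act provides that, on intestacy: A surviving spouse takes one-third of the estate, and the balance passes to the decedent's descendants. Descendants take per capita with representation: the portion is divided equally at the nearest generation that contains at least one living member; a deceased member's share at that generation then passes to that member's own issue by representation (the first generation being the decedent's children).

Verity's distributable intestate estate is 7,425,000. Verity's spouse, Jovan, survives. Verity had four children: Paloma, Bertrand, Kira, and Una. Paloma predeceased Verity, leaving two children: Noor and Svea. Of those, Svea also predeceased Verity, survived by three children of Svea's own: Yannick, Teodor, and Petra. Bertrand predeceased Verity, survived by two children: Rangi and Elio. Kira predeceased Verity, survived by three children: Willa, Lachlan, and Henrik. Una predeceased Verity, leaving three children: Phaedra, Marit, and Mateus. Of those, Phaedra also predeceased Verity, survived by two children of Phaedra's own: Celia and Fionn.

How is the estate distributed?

Jovan takes one-third of 7,425,000 = 2,475,000. The remaining 4,950,000 passes to the descendants.
No child survives, so the initial division is made at the grandchildren's generation.
The descendants' portion (4,950,000) is divided into 10 shares of 495,000: Noor, Rangi, Elio, Willa, Lachlan, Henrik, Marit, and Mateus each take 495,000; Svea's 495,000 share passes to Svea's issue; Phaedra's 495,000 share passes to Phaedra's issue.
Svea's share (495,000) is divided into 3 shares of 165,000: Yannick, Teodor, and Petra each take 165,000.
Phaedra's share (495,000) is divided into 2 shares of 247,500: Celia and Fionn each take 247,500.

Jovan: 2,475,000; Noor: 495,000; Yannick: 165,000; Teodor: 165,000; Petra: 165,000; Rangi: 495,000; Elio: 495,000; Willa: 495,000; Lachlan: 495,000; Henrik: 495,000; Celia: 247,500; Fionn: 247,500; Marit: 495,000; Mateus: 495,000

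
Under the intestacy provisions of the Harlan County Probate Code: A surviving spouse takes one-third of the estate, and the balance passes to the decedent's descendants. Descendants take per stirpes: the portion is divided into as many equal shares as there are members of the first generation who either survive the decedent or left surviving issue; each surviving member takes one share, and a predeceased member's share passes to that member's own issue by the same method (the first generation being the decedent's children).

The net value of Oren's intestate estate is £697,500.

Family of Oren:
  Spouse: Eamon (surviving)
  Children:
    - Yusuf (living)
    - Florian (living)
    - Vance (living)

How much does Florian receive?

Florian receives £155,000.

Eamon takes one-third of £697,500 = £232,500. The remaining £465,000 passes to the descendants.
The descendants' portion (£465,000) is divided into 3 shares of £155,000: Yusuf, Florian, and Vance each take £155,000.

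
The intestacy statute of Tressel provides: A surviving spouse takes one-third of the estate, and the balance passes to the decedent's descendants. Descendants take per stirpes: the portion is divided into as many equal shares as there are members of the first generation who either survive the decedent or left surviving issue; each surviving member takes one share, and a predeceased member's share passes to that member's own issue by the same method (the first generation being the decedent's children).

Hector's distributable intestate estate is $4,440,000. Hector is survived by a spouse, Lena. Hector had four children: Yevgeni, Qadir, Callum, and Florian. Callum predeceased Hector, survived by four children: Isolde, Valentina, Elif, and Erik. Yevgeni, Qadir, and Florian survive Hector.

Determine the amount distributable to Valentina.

Valentina receives $185,000.

Lena takes one-third of $4,440,000 = $1,480,000. The remaining $2,960,000 passes to the descendants.
The descendants' portion ($2,960,000) is divided into 4 shares of $740,000: Yevgeni, Qadir, and Florian each take $740,000; Callum's $740,000 share passes to Callum's issue.
Callum's share ($740,000) is divided into 4 shares of $185,000: Isolde, Valentina, Elif, and Erik each take $185,000.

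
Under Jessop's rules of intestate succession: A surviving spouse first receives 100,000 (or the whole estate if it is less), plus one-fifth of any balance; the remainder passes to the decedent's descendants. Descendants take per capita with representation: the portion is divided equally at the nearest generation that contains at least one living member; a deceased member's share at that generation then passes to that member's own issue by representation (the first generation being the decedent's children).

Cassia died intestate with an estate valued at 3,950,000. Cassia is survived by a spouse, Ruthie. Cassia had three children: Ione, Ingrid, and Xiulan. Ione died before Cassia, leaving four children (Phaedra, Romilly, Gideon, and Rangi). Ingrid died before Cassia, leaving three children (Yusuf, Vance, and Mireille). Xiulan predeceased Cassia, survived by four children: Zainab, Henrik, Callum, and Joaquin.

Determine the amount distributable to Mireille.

Ruthie first takes 100,000, leaving a balance of 3,850,000. Ruthie then takes one-fifth of the balance (770,000), for a total of 870,000. The remaining 3,080,000 passes to the descendants.
No child survives, so the initial division is made at the grandchildren's generation.
The descendants' portion (3,080,000) is divided into 11 shares of 280,000: Phaedra, Romilly, Gideon, Rangi, Yusuf, Vance, Mireille, Zainab, Henrik, Callum, and Joaquin each take 280,000.

Mireille receives 280,000.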